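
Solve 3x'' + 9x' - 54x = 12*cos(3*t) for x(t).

x = -2*cos(3*t)/15 + 2*sin(3*t)/45 + C1*exp(-6*t) + C2*exp(3*t)

Divide through by 3: x'' + 3x' - 18x = 4*cos(3*t).
Characteristic equation r² + 3r - 18 = 0 factors as (r + 6)(r - 3) = 0, so r = -6, 3.
Hence x_h = C1*exp(-6*t) + C2*exp(3*t).
Try x_p = A*cos(3*t) + B*sin(3*t). Substituting and equating the coefficients of cos(3t) and sin(3t) gives A = -2/15, B = 2/45, so x_p = -2*cos(3*t)/15 + 2*sin(3*t)/45.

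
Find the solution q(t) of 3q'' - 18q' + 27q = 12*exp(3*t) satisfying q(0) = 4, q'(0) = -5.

Divide through by 3: q'' - 6q' + 9q = 4*exp(3*t).
Characteristic equation r² - 6r + 9 = 0 has discriminant (-6)² - 4·(9) = 0, so r = 3 is a repeated root.
Hence q_h = (C1 + C2*t)*exp(3*t).
Since exp(3*t) solves the homogeneous equation (r = 3 is a root of multiplicity 2), multiply the trial by t^2. Try q_p = A*t^2*exp(3*t). Substituting into the equation and dividing by exp(3*t) gives A = 2, so q_p = 2*t^2*exp(3*t).
General solution: q = C1*exp(3*t) + 2*t^2*exp(3*t) + C2*t*exp(3*t).
Apply the initial conditions: q(0) = C1 = 4 and q'(0) = C2 + 3*C1 = -5. Solving gives C1 = 4, C2 = -17.

q = 4*exp(3*t) - 17*t*exp(3*t) + 2*t**2*exp(3*t)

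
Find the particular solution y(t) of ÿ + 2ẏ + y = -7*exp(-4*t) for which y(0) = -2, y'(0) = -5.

Characteristic equation r² + 2r + 1 = 0 has discriminant (2)² - 4·(1) = 0, so r = -1 is a repeated root.
Hence y_h = (C1 + C2*t)*exp(-t).
Try y_p = A*exp(-4*t). Substituting into the equation and dividing by exp(-4*t) gives A = -7/9, so y_p = -7*exp(-4*t)/9.
General solution: y = -7*exp(-4*t)/9 + C1*exp(-t) + C2*t*exp(-t).
Apply the initial conditions: y(0) = -7/9 + C1 = -2 and y'(0) = 28/9 + C2 - C1 = -5. Solving gives C1 = -11/9, C2 = -28/3.

y = -11*exp(-t)/9 - 7*exp(-4*t)/9 - 28*t*exp(-t)/3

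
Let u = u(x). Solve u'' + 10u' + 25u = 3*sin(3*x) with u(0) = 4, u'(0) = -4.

u = -45*cos(3*x)/578 + 12*sin(3*x)/289 + 2357*exp(-5*x)/578 + 553*x*exp(-5*x)/34

Characteristic equation r² + 10r + 25 = 0 has discriminant (10)² - 4·(25) = 0, so r = -5 is a repeated root.
Hence u_h = (C1 + C2*x)*exp(-5*x).
Try u_p = A*cos(3*x) + B*sin(3*x). Substituting and equating the coefficients of cos(3x) and sin(3x) gives A = -45/578, B = 12/289, so u_p = -45*cos(3*x)/578 + 12*sin(3*x)/289.
General solution: u = -45*cos(3*x)/578 + 12*sin(3*x)/289 + C1*exp(-5*x) + C2*x*exp(-5*x).
Apply the initial conditions: u(0) = -45/578 + C1 = 4 and u'(0) = 36/289 + C2 - 5*C1 = -4. Solving gives C1 = 2357/578, C2 = 553/34.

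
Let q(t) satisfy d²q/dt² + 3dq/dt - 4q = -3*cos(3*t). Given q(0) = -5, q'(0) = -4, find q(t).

q = -243*exp(t)/50 - 37*exp(-4*t)/125 - 27*sin(3*t)/250 + 39*cos(3*t)/250

Characteristic equation r² + 3r - 4 = 0 factors as (r + 4)(r - 1) = 0, so r = -4, 1.
Hence q_h = C1*exp(-4*t) + C2*exp(t).
Try q_p = A*cos(3*t) + B*sin(3*t). Substituting and equating the coefficients of cos(3t) and sin(3t) gives A = 39/250, B = -27/250, so q_p = -27*sin(3*t)/250 + 39*cos(3*t)/250.
General solution: q = -27*sin(3*t)/250 + 39*cos(3*t)/250 + C1*exp(-4*t) + C2*exp(t).
Apply the initial conditions: q(0) = 39/250 + C1 + C2 = -5 and q'(0) = -81/250 + C2 - 4*C1 = -4. Solving gives C1 = -37/125, C2 = -243/50.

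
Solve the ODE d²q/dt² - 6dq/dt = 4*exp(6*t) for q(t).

Characteristic equation r² - 6r = 0 factors as (r - 6)r = 0, so r = 6, 0.
Hence q_h = C1*exp(6*t) + C2.
Since exp(6*t) solves the homogeneous equation (r = 6 is a root of multiplicity 1), multiply the trial by t. Try q_p = A*t*exp(6*t). Substituting into the equation and dividing by exp(6*t) gives A = 2/3, so q_p = 2*t*exp(6*t)/3.

q = C2 + C1*exp(6*t) + 2*t*exp(6*t)/3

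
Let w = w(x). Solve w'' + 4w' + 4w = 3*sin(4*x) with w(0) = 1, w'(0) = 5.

w = -9*sin(4*x)/100 - 3*cos(4*x)/25 + 28*exp(-2*x)/25 + 38*x*exp(-2*x)/5

Characteristic equation r² + 4r + 4 = 0 has discriminant (4)² - 4·(4) = 0, so r = -2 is a repeated root.
Hence w_h = (C1 + C2*x)*exp(-2*x).
Try w_p = A*cos(4*x) + B*sin(4*x). Substituting and equating the coefficients of cos(4x) and sin(4x) gives A = -3/25, B = -9/100, so w_p = -9*sin(4*x)/100 - 3*cos(4*x)/25.
General solution: w = -9*sin(4*x)/100 - 3*cos(4*x)/25 + C1*exp(-2*x) + C2*x*exp(-2*x).
Apply the initial conditions: w(0) = -3/25 + C1 = 1 and w'(0) = -9/25 + C2 - 2*C1 = 5. Solving gives C1 = 28/25, C2 = 38/5.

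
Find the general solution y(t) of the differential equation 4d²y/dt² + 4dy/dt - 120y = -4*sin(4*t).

y = cos(4*t)/533 + 23*sin(4*t)/1066 + C1*exp(5*t) + C2*exp(-6*t)

Divide through by 4: y'' + y' - 30y = -sin(4*t).
Characteristic equation r² + r - 30 = 0 factors as (r - 5)(r + 6) = 0, so r = 5, -6.
Hence y_h = C1*exp(5*t) + C2*exp(-6*t).
Try y_p = A*cos(4*t) + B*sin(4*t). Substituting and equating the coefficients of cos(4t) and sin(4t) gives A = 1/533, B = 23/1066, so y_p = cos(4*t)/533 + 23*sin(4*t)/1066.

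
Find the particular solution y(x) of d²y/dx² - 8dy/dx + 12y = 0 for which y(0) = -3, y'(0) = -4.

Characteristic equation r² - 8r + 12 = 0 factors as (r - 6)(r - 2) = 0, so r = 6, 2.
Hence y_h = C1*exp(6*x) + C2*exp(2*x).
Apply the initial conditions: y(0) = C1 + C2 = -3 and y'(0) = 2*C2 + 6*C1 = -4. Solving gives C1 = 1/2, C2 = -7/2.

y = exp(6*x)/2 - 7*exp(2*x)/2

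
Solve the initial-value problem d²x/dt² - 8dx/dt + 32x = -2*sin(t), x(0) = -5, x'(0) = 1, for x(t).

x = -62*sin(t)/1025 - 16*cos(t)/1025 - 5109*cos(4*t)*exp(4*t)/1025 + 21523*exp(4*t)*sin(4*t)/4100

Characteristic equation r² - 8r + 32 = 0 has discriminant (-8)² - 4·(32) = -64 < 0, so r = 4 ± 4i.
Hence x_h = C1*cos(4*t)*exp(4*t) + C2*exp(4*t)*sin(4*t).
Try x_p = A*cos(t) + B*sin(t). Substituting and equating the coefficients of cos(t) and sin(t) gives A = -16/1025, B = -62/1025, so x_p = -62*sin(t)/1025 - 16*cos(t)/1025.
General solution: x = -62*sin(t)/1025 - 16*cos(t)/1025 + C1*cos(4*t)*exp(4*t) + C2*exp(4*t)*sin(4*t).
Apply the initial conditions: x(0) = -16/1025 + C1 = -5 and x'(0) = -62/1025 + 4*C1 + 4*C2 = 1. Solving gives C1 = -5109/1025, C2 = 21523/4100.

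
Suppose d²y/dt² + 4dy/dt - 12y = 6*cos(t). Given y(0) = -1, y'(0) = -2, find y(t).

Characteristic equation r² + 4r - 12 = 0 factors as (r - 2)(r + 6) = 0, so r = 2, -6.
Hence y_h = C1*exp(2*t) + C2*exp(-6*t).
Try y_p = A*cos(t) + B*sin(t). Substituting and equating the coefficients of cos(t) and sin(t) gives A = -78/185, B = 24/185, so y_p = -78*cos(t)/185 + 24*sin(t)/185.
General solution: y = -78*cos(t)/185 + 24*sin(t)/185 + C1*exp(2*t) + C2*exp(-6*t).
Apply the initial conditions: y(0) = -78/185 + C1 + C2 = -1 and y'(0) = 24/185 - 6*C2 + 2*C1 = -2. Solving gives C1 = -7/10, C2 = 9/74.

y = -78*cos(t)/185 - 7*exp(2*t)/10 + 9*exp(-6*t)/74 + 24*sin(t)/185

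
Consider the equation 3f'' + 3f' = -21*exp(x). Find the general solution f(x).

f = C2 - 7*exp(x)/2 + C1*exp(-x)

Divide through by 3: f'' + f' = -7*exp(x).
Characteristic equation r² + r = 0 factors as (r + 1)r = 0, so r = -1, 0.
Hence f_h = C1*exp(-x) + C2.
Try f_p = A*exp(x). Substituting into the equation and dividing by exp(x) gives A = -7/2, so f_p = -7*exp(x)/2.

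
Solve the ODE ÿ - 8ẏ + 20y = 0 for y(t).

Characteristic equation r² - 8r + 20 = 0 has discriminant (-8)² - 4·(20) = -16 < 0, so r = 4 ± 2i.
Hence y_h = C1*cos(2*t)*exp(4*t) + C2*exp(4*t)*sin(2*t).

y = C1*cos(2*t)*exp(4*t) + C2*exp(4*t)*sin(2*t)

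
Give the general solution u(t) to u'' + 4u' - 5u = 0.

u = C1*exp(t) + C2*exp(-5*t)

Characteristic equation r² + 4r - 5 = 0 factors as (r - 1)(r + 5) = 0, so r = 1, -5.
Hence u_h = C1*exp(t) + C2*exp(-5*t).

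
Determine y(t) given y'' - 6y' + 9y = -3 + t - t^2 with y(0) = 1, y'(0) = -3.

Characteristic equation r² - 6r + 9 = 0 has discriminant (-6)² - 4·(9) = 0, so r = 3 is a repeated root.
Hence y_h = (C1 + C2*t)*exp(3*t).
For the particular solution try y_p = A0 + A1*t + A2*t^2. Substituting and matching coefficients of each power of t gives A0 = -1/3, A1 = -1/27, A2 = -1/9, so y_p = -1/3 - t^2/9 - t/27.
General solution: y = -1/3 - t^2/9 - t/27 + C1*exp(3*t) + C2*t*exp(3*t).
Apply the initial conditions: y(0) = -1/3 + C1 = 1 and y'(0) = -1/27 + C2 + 3*C1 = -3. Solving gives C1 = 4/3, C2 = -188/27.

y = -1/3 - t**2/9 - t/27 + 4*exp(3*t)/3 - 188*t*exp(3*t)/27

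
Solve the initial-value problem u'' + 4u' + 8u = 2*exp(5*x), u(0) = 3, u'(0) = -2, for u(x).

Characteristic equation r² + 4r + 8 = 0 has discriminant (4)² - 4·(8) = -16 < 0, so r = -2 ± 2i.
Hence u_h = C1*cos(2*x)*exp(-2*x) + C2*exp(-2*x)*sin(2*x).
Try u_p = A*exp(5*x). Substituting into the equation and dividing by exp(5*x) gives A = 2/53, so u_p = 2*exp(5*x)/53.
General solution: u = 2*exp(5*x)/53 + C1*cos(2*x)*exp(-2*x) + C2*exp(-2*x)*sin(2*x).
Apply the initial conditions: u(0) = 2/53 + C1 = 3 and u'(0) = 10/53 - 2*C1 + 2*C2 = -2. Solving gives C1 = 157/53, C2 = 99/53.

u = 2*exp(5*x)/53 + 99*exp(-2*x)*sin(2*x)/53 + 157*cos(2*x)*exp(-2*x)/53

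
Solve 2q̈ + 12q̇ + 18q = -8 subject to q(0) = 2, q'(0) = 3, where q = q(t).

Divide through by 2: q'' + 6q' + 9q = -4.
Characteristic equation r² + 6r + 9 = 0 has discriminant (6)² - 4·(9) = 0, so r = -3 is a repeated root.
Hence q_h = (C1 + C2*t)*exp(-3*t).
For the particular solution try q_p = A0. Substituting and matching coefficients of each power of t gives A0 = -4/9, so q_p = -4/9.
General solution: q = -4/9 + C1*exp(-3*t) + C2*t*exp(-3*t).
Apply the initial conditions: q(0) = -4/9 + C1 = 2 and q'(0) = C2 - 3*C1 = 3. Solving gives C1 = 22/9, C2 = 31/3.

q = -4/9 + 22*exp(-3*t)/9 + 31*t*exp(-3*t)/3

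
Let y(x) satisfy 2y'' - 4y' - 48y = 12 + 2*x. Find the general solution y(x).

y = -71/288 - x/24 + C1*exp(-4*x) + C2*exp(6*x)

Divide through by 2: y'' - 2y' - 24y = 6 + x.
Characteristic equation r² - 2r - 24 = 0 factors as (r + 4)(r - 6) = 0, so r = -4, 6.
Hence y_h = C1*exp(-4*x) + C2*exp(6*x).
For the particular solution try y_p = A0 + A1*x. Substituting and matching coefficients of each power of x gives A0 = -71/288, A1 = -1/24, so y_p = -71/288 - x/24.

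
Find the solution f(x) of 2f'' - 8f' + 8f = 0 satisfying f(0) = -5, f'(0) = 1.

Divide through by 2: f'' - 4f' + 4f = 0.
Characteristic equation r² - 4r + 4 = 0 has discriminant (-4)² - 4·(4) = 0, so r = 2 is a repeated root.
Hence f_h = (C1 + C2*x)*exp(2*x).
Apply the initial conditions: f(0) = C1 = -5 and f'(0) = C2 + 2*C1 = 1. Solving gives C1 = -5, C2 = 11.

f = -5*exp(2*x) + 11*x*exp(2*x)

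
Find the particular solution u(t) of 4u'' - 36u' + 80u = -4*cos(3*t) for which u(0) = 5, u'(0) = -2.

u = -753*exp(5*t)/34 - 11*cos(3*t)/850 + 27*sin(3*t)/850 + 679*exp(4*t)/25

Divide through by 4: u'' - 9u' + 20u = -cos(3*t).
Characteristic equation r² - 9r + 20 = 0 factors as (r - 5)(r - 4) = 0, so r = 5, 4.
Hence u_h = C1*exp(5*t) + C2*exp(4*t).
Try u_p = A*cos(3*t) + B*sin(3*t). Substituting and equating the coefficients of cos(3t) and sin(3t) gives A = -11/850, B = 27/850, so u_p = -11*cos(3*t)/850 + 27*sin(3*t)/850.
General solution: u = -11*cos(3*t)/850 + 27*sin(3*t)/850 + C1*exp(5*t) + C2*exp(4*t).
Apply the initial conditions: u(0) = -11/850 + C1 + C2 = 5 and u'(0) = 81/850 + 4*C2 + 5*C1 = -2. Solving gives C1 = -753/34, C2 = 679/25.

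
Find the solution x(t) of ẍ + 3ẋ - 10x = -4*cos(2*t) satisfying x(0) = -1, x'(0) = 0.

x = -78*exp(-5*t)/203 - 6*exp(2*t)/7 - 3*sin(2*t)/29 + 7*cos(2*t)/29

Characteristic equation r² + 3r - 10 = 0 factors as (r + 5)(r - 2) = 0, so r = -5, 2.
Hence x_h = C1*exp(-5*t) + C2*exp(2*t).
Try x_p = A*cos(2*t) + B*sin(2*t). Substituting and equating the coefficients of cos(2t) and sin(2t) gives A = 7/29, B = -3/29, so x_p = -3*sin(2*t)/29 + 7*cos(2*t)/29.
General solution: x = -3*sin(2*t)/29 + 7*cos(2*t)/29 + C1*exp(-5*t) + C2*exp(2*t).
Apply the initial conditions: x(0) = 7/29 + C1 + C2 = -1 and x'(0) = -6/29 - 5*C1 + 2*C2 = 0. Solving gives C1 = -78/203, C2 = -6/7.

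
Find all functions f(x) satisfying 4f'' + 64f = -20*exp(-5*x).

Divide through by 4: f'' + 16f = -5*exp(-5*x).
Characteristic equation r² + 16 = 0 has discriminant (0)² - 4·(16) = -64 < 0, so r = ± 4i.
Hence f_h = C1*cos(4*x) + C2*sin(4*x).
Try f_p = A*exp(-5*x). Substituting into the equation and dividing by exp(-5*x) gives A = -5/41, so f_p = -5*exp(-5*x)/41.

f = -5*exp(-5*x)/41 + C1*cos(4*x) + C2*sin(4*x)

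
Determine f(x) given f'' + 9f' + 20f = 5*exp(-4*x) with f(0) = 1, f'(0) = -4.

f = -4*exp(-4*x) + 5*exp(-5*x) + 5*x*exp(-4*x)

Characteristic equation r² + 9r + 20 = 0 factors as (r + 5)(r + 4) = 0, so r = -5, -4.
Hence f_h = C1*exp(-5*x) + C2*exp(-4*x).
Since exp(-4*x) solves the homogeneous equation (r = -4 is a root of multiplicity 1), multiply the trial by x. Try f_p = A*x*exp(-4*x). Substituting into the equation and dividing by exp(-4*x) gives A = 5, so f_p = 5*x*exp(-4*x).
General solution: f = C1*exp(-5*x) + C2*exp(-4*x) + 5*x*exp(-4*x).
Apply the initial conditions: f(0) = C1 + C2 = 1 and f'(0) = 5 - 5*C1 - 4*C2 = -4. Solving gives C1 = 5, C2 = -4.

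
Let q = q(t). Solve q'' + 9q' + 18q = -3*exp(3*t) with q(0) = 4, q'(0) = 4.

Characteristic equation r² + 9r + 18 = 0 factors as (r + 3)(r + 6) = 0, so r = -3, -6.
Hence q_h = C1*exp(-3*t) + C2*exp(-6*t).
Try q_p = A*exp(3*t). Substituting into the equation and dividing by exp(3*t) gives A = -1/18, so q_p = -exp(3*t)/18.
General solution: q = -exp(3*t)/18 + C1*exp(-3*t) + C2*exp(-6*t).
Apply the initial conditions: q(0) = -1/18 + C1 + C2 = 4 and q'(0) = -1/6 - 6*C2 - 3*C1 = 4. Solving gives C1 = 19/2, C2 = -49/9.

q = -49*exp(-6*t)/9 - exp(3*t)/18 + 19*exp(-3*t)/2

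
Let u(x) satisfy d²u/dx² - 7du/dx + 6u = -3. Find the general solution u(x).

Characteristic equation r² - 7r + 6 = 0 factors as (r - 1)(r - 6) = 0, so r = 1, 6.
Hence u_h = C1*exp(x) + C2*exp(6*x).
For the particular solution try u_p = A0. Substituting and matching coefficients of each power of x gives A0 = -1/2, so u_p = -1/2.

u = -1/2 + C1*exp(x) + C2*exp(6*x)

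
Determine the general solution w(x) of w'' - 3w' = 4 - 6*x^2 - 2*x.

w = C2 + x**2 - 2*x/3 + 2*x**3/3 + C1*exp(3*x)

Characteristic equation r² - 3r = 0 factors as (r - 3)r = 0, so r = 3, 0.
Hence w_h = C1*exp(3*x) + C2.
Since 0 is a characteristic root (multiplicity 1), multiply the polynomial trial by x: try w_p = x*(A0 + A1*x + A2*x^2). Substituting and matching coefficients of each power of x gives A0 = -2/3, A1 = 1, A2 = 2/3, so w_p = x^2 - 2*x/3 + 2*x^3/3.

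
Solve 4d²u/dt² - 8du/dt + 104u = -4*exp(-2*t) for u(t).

u = -exp(-2*t)/34 + C1*cos(5*t)*exp(t) + C2*exp(t)*sin(5*t)

Divide through by 4: u'' - 2u' + 26u = -exp(-2*t).
Characteristic equation r² - 2r + 26 = 0 has discriminant (-2)² - 4·(26) = -100 < 0, so r = 1 ± 5i.
Hence u_h = C1*cos(5*t)*exp(t) + C2*exp(t)*sin(5*t).
Try u_p = A*exp(-2*t). Substituting into the equation and dividing by exp(-2*t) gives A = -1/34, so u_p = -exp(-2*t)/34.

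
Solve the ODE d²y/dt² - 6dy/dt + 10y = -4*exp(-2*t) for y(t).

y = -2*exp(-2*t)/13 + C1*cos(t)*exp(3*t) + C2*exp(3*t)*sin(t)

Characteristic equation r² - 6r + 10 = 0 has discriminant (-6)² - 4·(10) = -4 < 0, so r = 3 ± i.
Hence y_h = C1*cos(t)*exp(3*t) + C2*exp(3*t)*sin(t).
Try y_p = A*exp(-2*t). Substituting into the equation and dividing by exp(-2*t) gives A = -2/13, so y_p = -2*exp(-2*t)/13.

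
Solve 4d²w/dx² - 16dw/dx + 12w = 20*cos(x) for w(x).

w = cos(x)/2 - sin(x) + C1*exp(x) + C2*exp(3*x)

Divide through by 4: w'' - 4w' + 3w = 5*cos(x).
Characteristic equation r² - 4r + 3 = 0 factors as (r - 1)(r - 3) = 0, so r = 1, 3.
Hence w_h = C1*exp(x) + C2*exp(3*x).
Try w_p = A*cos(x) + B*sin(x). Substituting and equating the coefficients of cos(x) and sin(x) gives A = 1/2, B = -1, so w_p = cos(x)/2 - sin(x).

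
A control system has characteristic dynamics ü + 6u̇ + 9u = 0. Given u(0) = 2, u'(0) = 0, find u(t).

u = 2*exp(-3*t) + 6*t*exp(-3*t)

Characteristic equation r² + 6r + 9 = 0 has discriminant (6)² - 4·(9) = 0, so r = -3 is a repeated root.
Hence u_h = (C1 + C2*t)*exp(-3*t).
Apply the initial conditions: u(0) = C1 = 2 and u'(0) = C2 - 3*C1 = 0. Solving gives C1 = 2, C2 = 6.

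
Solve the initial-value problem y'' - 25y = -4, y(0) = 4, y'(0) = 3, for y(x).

y = 4/25 + 81*exp(-5*x)/50 + 111*exp(5*x)/50

Characteristic equation r² - 25 = 0 factors as (r - 5)(r + 5) = 0, so r = 5, -5.
Hence y_h = C1*exp(5*x) + C2*exp(-5*x).
For the particular solution try y_p = A0. Substituting and matching coefficients of each power of x gives A0 = 4/25, so y_p = 4/25.
General solution: y = 4/25 + C1*exp(5*x) + C2*exp(-5*x).
Apply the initial conditions: y(0) = 4/25 + C1 + C2 = 4 and y'(0) = -5*C2 + 5*C1 = 3. Solving gives C1 = 111/50, C2 = 81/50.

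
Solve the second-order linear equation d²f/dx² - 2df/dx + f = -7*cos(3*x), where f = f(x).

Characteristic equation r² - 2r + 1 = 0 has discriminant (-2)² - 4·(1) = 0, so r = 1 is a repeated root.
Hence f_h = (C1 + C2*x)*exp(x).
Try f_p = A*cos(3*x) + B*sin(3*x). Substituting and equating the coefficients of cos(3x) and sin(3x) gives A = 14/25, B = 21/50, so f_p = 14*cos(3*x)/25 + 21*sin(3*x)/50.

f = 14*cos(3*x)/25 + 21*sin(3*x)/50 + C1*exp(x) + C2*x*exp(x)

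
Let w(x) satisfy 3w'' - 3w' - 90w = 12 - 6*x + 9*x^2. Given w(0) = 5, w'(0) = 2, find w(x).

w = -641/4500 - x**2/10 + 11*x/150 + 995*exp(6*x)/396 + 3616*exp(-5*x)/1375

Divide through by 3: w'' - w' - 30w = 4 - 2*x + 3*x^2.
Characteristic equation r² - r - 30 = 0 factors as (r - 6)(r + 5) = 0, so r = 6, -5.
Hence w_h = C1*exp(6*x) + C2*exp(-5*x).
For the particular solution try w_p = A0 + A1*x + A2*x^2. Substituting and matching coefficients of each power of x gives A0 = -641/4500, A1 = 11/150, A2 = -1/10, so w_p = -641/4500 - x^2/10 + 11*x/150.
General solution: w = -641/4500 - x^2/10 + 11*x/150 + C1*exp(6*x) + C2*exp(-5*x).
Apply the initial conditions: w(0) = -641/4500 + C1 + C2 = 5 and w'(0) = 11/150 - 5*C2 + 6*C1 = 2. Solving gives C1 = 995/396, C2 = 3616/1375.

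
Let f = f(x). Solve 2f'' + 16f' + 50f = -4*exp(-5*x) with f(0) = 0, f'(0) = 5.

Divide through by 2: f'' + 8f' + 25f = -2*exp(-5*x).
Characteristic equation r² + 8r + 25 = 0 has discriminant (8)² - 4·(25) = -36 < 0, so r = -4 ± 3i.
Hence f_h = C1*cos(3*x)*exp(-4*x) + C2*exp(-4*x)*sin(3*x).
Try f_p = A*exp(-5*x). Substituting into the equation and dividing by exp(-5*x) gives A = -1/5, so f_p = -exp(-5*x)/5.
General solution: f = -exp(-5*x)/5 + C1*cos(3*x)*exp(-4*x) + C2*exp(-4*x)*sin(3*x).
Apply the initial conditions: f(0) = -1/5 + C1 = 0 and f'(0) = 1 - 4*C1 + 3*C2 = 5. Solving gives C1 = 1/5, C2 = 8/5.

f = -exp(-5*x)/5 + cos(3*x)*exp(-4*x)/5 + 8*exp(-4*x)*sin(3*x)/5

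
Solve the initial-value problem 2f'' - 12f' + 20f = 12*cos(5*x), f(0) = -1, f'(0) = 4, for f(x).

f = -4*sin(5*x)/25 - 2*cos(5*x)/25 - 23*cos(x)*exp(3*x)/25 + 189*exp(3*x)*sin(x)/25

Divide through by 2: f'' - 6f' + 10f = 6*cos(5*x).
Characteristic equation r² - 6r + 10 = 0 has discriminant (-6)² - 4·(10) = -4 < 0, so r = 3 ± i.
Hence f_h = C1*cos(x)*exp(3*x) + C2*exp(3*x)*sin(x).
Try f_p = A*cos(5*x) + B*sin(5*x). Substituting and equating the coefficients of cos(5x) and sin(5x) gives A = -2/25, B = -4/25, so f_p = -4*sin(5*x)/25 - 2*cos(5*x)/25.
General solution: f = -4*sin(5*x)/25 - 2*cos(5*x)/25 + C1*cos(x)*exp(3*x) + C2*exp(3*x)*sin(x).
Apply the initial conditions: f(0) = -2/25 + C1 = -1 and f'(0) = -4/5 + C2 + 3*C1 = 4. Solving gives C1 = -23/25, C2 = 189/25.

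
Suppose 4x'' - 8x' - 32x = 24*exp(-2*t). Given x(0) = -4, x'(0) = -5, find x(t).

x = -2*exp(-2*t) - 2*exp(4*t) - t*exp(-2*t)

Divide through by 4: x'' - 2x' - 8x = 6*exp(-2*t).
Characteristic equation r² - 2r - 8 = 0 factors as (r + 2)(r - 4) = 0, so r = -2, 4.
Hence x_h = C1*exp(-2*t) + C2*exp(4*t).
Since exp(-2*t) solves the homogeneous equation (r = -2 is a root of multiplicity 1), multiply the trial by t. Try x_p = A*t*exp(-2*t). Substituting into the equation and dividing by exp(-2*t) gives A = -1, so x_p = -t*exp(-2*t).
General solution: x = C1*exp(-2*t) + C2*exp(4*t) - t*exp(-2*t).
Apply the initial conditions: x(0) = C1 + C2 = -4 and x'(0) = -1 - 2*C1 + 4*C2 = -5. Solving gives C1 = -2, C2 = -2.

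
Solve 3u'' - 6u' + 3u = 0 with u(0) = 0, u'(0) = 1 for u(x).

Divide through by 3: u'' - 2u' + u = 0.
Characteristic equation r² - 2r + 1 = 0 has discriminant (-2)² - 4·(1) = 0, so r = 1 is a repeated root.
Hence u_h = (C1 + C2*x)*exp(x).
Apply the initial conditions: u(0) = C1 = 0 and u'(0) = C1 + C2 = 1. Solving gives C1 = 0, C2 = 1.

u = x*exp(x)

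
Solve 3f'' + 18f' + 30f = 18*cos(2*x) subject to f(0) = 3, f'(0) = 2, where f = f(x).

f = cos(2*x)/5 + 2*sin(2*x)/5 + 14*cos(x)*exp(-3*x)/5 + 48*exp(-3*x)*sin(x)/5

Divide through by 3: f'' + 6f' + 10f = 6*cos(2*x).
Characteristic equation r² + 6r + 10 = 0 has discriminant (6)² - 4·(10) = -4 < 0, so r = -3 ± i.
Hence f_h = C1*cos(x)*exp(-3*x) + C2*exp(-3*x)*sin(x).
Try f_p = A*cos(2*x) + B*sin(2*x). Substituting and equating the coefficients of cos(2x) and sin(2x) gives A = 1/5, B = 2/5, so f_p = cos(2*x)/5 + 2*sin(2*x)/5.
General solution: f = cos(2*x)/5 + 2*sin(2*x)/5 + C1*cos(x)*exp(-3*x) + C2*exp(-3*x)*sin(x).
Apply the initial conditions: f(0) = 1/5 + C1 = 3 and f'(0) = 4/5 + C2 - 3*C1 = 2. Solving gives C1 = 14/5, C2 = 48/5.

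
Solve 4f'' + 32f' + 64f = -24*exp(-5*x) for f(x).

Divide through by 4: f'' + 8f' + 16f = -6*exp(-5*x).
Characteristic equation r² + 8r + 16 = 0 has discriminant (8)² - 4·(16) = 0, so r = -4 is a repeated root.
Hence f_h = (C1 + C2*x)*exp(-4*x).
Try f_p = A*exp(-5*x). Substituting into the equation and dividing by exp(-5*x) gives A = -6, so f_p = -6*exp(-5*x).

f = -6*exp(-5*x) + C1*exp(-4*x) + C2*x*exp(-4*x)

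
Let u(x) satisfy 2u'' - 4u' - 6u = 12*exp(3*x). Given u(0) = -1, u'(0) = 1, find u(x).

Divide through by 2: u'' - 2u' - 3u = 6*exp(3*x).
Characteristic equation r² - 2r - 3 = 0 factors as (r - 3)(r + 1) = 0, so r = 3, -1.
Hence u_h = C1*exp(3*x) + C2*exp(-x).
Since exp(3*x) solves the homogeneous equation (r = 3 is a root of multiplicity 1), multiply the trial by x. Try u_p = A*x*exp(3*x). Substituting into the equation and dividing by exp(3*x) gives A = 3/2, so u_p = 3*x*exp(3*x)/2.
General solution: u = C1*exp(3*x) + C2*exp(-x) + 3*x*exp(3*x)/2.
Apply the initial conditions: u(0) = C1 + C2 = -1 and u'(0) = 3/2 - C2 + 3*C1 = 1. Solving gives C1 = -3/8, C2 = -5/8.

u = -5*exp(-x)/8 - 3*exp(3*x)/8 + 3*x*exp(3*x)/2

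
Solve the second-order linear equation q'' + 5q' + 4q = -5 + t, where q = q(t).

q = -25/16 + t/4 + C1*exp(-t) + C2*exp(-4*t)

Characteristic equation r² + 5r + 4 = 0 factors as (r + 1)(r + 4) = 0, so r = -1, -4.
Hence q_h = C1*exp(-t) + C2*exp(-4*t).
For the particular solution try q_p = A0 + A1*t. Substituting and matching coefficients of each power of t gives A0 = -25/16, A1 = 1/4, so q_p = -25/16 + t/4.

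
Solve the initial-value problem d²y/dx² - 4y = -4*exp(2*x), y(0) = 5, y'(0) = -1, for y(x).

y = 5*exp(-2*x)/2 + 5*exp(2*x)/2 - x*exp(2*x)

Characteristic equation r² - 4 = 0 factors as (r - 2)(r + 2) = 0, so r = 2, -2.
Hence y_h = C1*exp(2*x) + C2*exp(-2*x).
Since exp(2*x) solves the homogeneous equation (r = 2 is a root of multiplicity 1), multiply the trial by x. Try y_p = A*x*exp(2*x). Substituting into the equation and dividing by exp(2*x) gives A = -1, so y_p = -x*exp(2*x).
General solution: y = C1*exp(2*x) + C2*exp(-2*x) - x*exp(2*x).
Apply the initial conditions: y(0) = C1 + C2 = 5 and y'(0) = -1 - 2*C2 + 2*C1 = -1. Solving gives C1 = 5/2, C2 = 5/2.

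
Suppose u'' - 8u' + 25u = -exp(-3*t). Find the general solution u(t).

Characteristic equation r² - 8r + 25 = 0 has discriminant (-8)² - 4·(25) = -36 < 0, so r = 4 ± 3i.
Hence u_h = C1*cos(3*t)*exp(4*t) + C2*exp(4*t)*sin(3*t).
Try u_p = A*exp(-3*t). Substituting into the equation and dividing by exp(-3*t) gives A = -1/58, so u_p = -exp(-3*t)/58.

u = -exp(-3*t)/58 + C1*cos(3*t)*exp(4*t) + C2*exp(4*t)*sin(3*t)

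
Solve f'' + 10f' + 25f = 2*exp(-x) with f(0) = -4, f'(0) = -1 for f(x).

f = -33*exp(-5*x)/8 + exp(-x)/8 - 43*x*exp(-5*x)/2

Characteristic equation r² + 10r + 25 = 0 has discriminant (10)² - 4·(25) = 0, so r = -5 is a repeated root.
Hence f_h = (C1 + C2*x)*exp(-5*x).
Try f_p = A*exp(-x). Substituting into the equation and dividing by exp(-x) gives A = 1/8, so f_p = exp(-x)/8.
General solution: f = exp(-x)/8 + C1*exp(-5*x) + C2*x*exp(-5*x).
Apply the initial conditions: f(0) = 1/8 + C1 = -4 and f'(0) = -1/8 + C2 - 5*C1 = -1. Solving gives C1 = -33/8, C2 = -43/2.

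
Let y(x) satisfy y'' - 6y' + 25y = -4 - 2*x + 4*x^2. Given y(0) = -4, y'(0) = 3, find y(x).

y = -2712/15625 - 2*x/625 + 4*x**2/25 - 59788*cos(4*x)*exp(3*x)/15625 + 226289*exp(3*x)*sin(4*x)/62500

Characteristic equation r² - 6r + 25 = 0 has discriminant (-6)² - 4·(25) = -64 < 0, so r = 3 ± 4i.
Hence y_h = C1*cos(4*x)*exp(3*x) + C2*exp(3*x)*sin(4*x).
For the particular solution try y_p = A0 + A1*x + A2*x^2. Substituting and matching coefficients of each power of x gives A0 = -2**(231/911)*3**(314/911)*5**(304/911)*7**(419/911)/42, A1 = -2/625, A2 = 4/25, so y_p = -2712/15625 - 2*x/625 + 4*x^2/25.
General solution: y = -2712/15625 - 2*x/625 + 4*x^2/25 + C1*cos(4*x)*exp(3*x) + C2*exp(3*x)*sin(4*x).
Apply the initial conditions: y(0) = -2712/15625 + C1 = -4 and y'(0) = -2/625 + 3*C1 + 4*C2 = 3. Solving gives C1 = -59788/15625, C2 = 226289/62500.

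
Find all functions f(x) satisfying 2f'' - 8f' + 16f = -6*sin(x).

Divide through by 2: f'' - 4f' + 8f = -3*sin(x).
Characteristic equation r² - 4r + 8 = 0 has discriminant (-4)² - 4·(8) = -16 < 0, so r = 2 ± 2i.
Hence f_h = C1*cos(2*x)*exp(2*x) + C2*exp(2*x)*sin(2*x).
Try f_p = A*cos(x) + B*sin(x). Substituting and equating the coefficients of cos(x) and sin(x) gives A = -12/65, B = -21/65, so f_p = -21*sin(x)/65 - 12*cos(x)/65.

f = -21*sin(x)/65 - 12*cos(x)/65 + C1*cos(2*x)*exp(2*x) + C2*exp(2*x)*sin(2*x)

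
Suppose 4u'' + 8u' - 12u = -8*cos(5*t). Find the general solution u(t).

u = -5*sin(5*t)/221 + 14*cos(5*t)/221 + C1*exp(-3*t) + C2*exp(t)

Divide through by 4: u'' + 2u' - 3u = -2*cos(5*t).
Characteristic equation r² + 2r - 3 = 0 factors as (r + 3)(r - 1) = 0, so r = -3, 1.
Hence u_h = C1*exp(-3*t) + C2*exp(t).
Try u_p = A*cos(5*t) + B*sin(5*t). Substituting and equating the coefficients of cos(5t) and sin(5t) gives A = 14/221, B = -5/221, so u_p = -5*sin(5*t)/221 + 14*cos(5*t)/221.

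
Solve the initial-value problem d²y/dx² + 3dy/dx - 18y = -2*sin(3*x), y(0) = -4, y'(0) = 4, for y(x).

y = -238*exp(-6*x)/135 - 61*exp(3*x)/27 + sin(3*x)/15 + cos(3*x)/45

Characteristic equation r² + 3r - 18 = 0 factors as (r + 6)(r - 3) = 0, so r = -6, 3.
Hence y_h = C1*exp(-6*x) + C2*exp(3*x).
Try y_p = A*cos(3*x) + B*sin(3*x). Substituting and equating the coefficients of cos(3x) and sin(3x) gives A = 1/45, B = 1/15, so y_p = sin(3*x)/15 + cos(3*x)/45.
General solution: y = sin(3*x)/15 + cos(3*x)/45 + C1*exp(-6*x) + C2*exp(3*x).
Apply the initial conditions: y(0) = 1/45 + C1 + C2 = -4 and y'(0) = 1/5 - 6*C1 + 3*C2 = 4. Solving gives C1 = -238/135, C2 = -61/27.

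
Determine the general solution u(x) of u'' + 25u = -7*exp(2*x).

Characteristic equation r² + 25 = 0 has discriminant (0)² - 4·(25) = -100 < 0, so r = ± 5i.
Hence u_h = C1*cos(5*x) + C2*sin(5*x).
Try u_p = A*exp(2*x). Substituting into the equation and dividing by exp(2*x) gives A = -7/29, so u_p = -7*exp(2*x)/29.

u = -7*exp(2*x)/29 + C1*cos(5*x) + C2*sin(5*x)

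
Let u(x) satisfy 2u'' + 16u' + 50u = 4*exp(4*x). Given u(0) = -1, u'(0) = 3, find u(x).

u = 2*exp(4*x)/73 - 89*exp(-4*x)*sin(3*x)/219 - 75*cos(3*x)*exp(-4*x)/73

Divide through by 2: u'' + 8u' + 25u = 2*exp(4*x).
Characteristic equation r² + 8r + 25 = 0 has discriminant (8)² - 4·(25) = -36 < 0, so r = -4 ± 3i.
Hence u_h = C1*cos(3*x)*exp(-4*x) + C2*exp(-4*x)*sin(3*x).
Try u_p = A*exp(4*x). Substituting into the equation and dividing by exp(4*x) gives A = 2/73, so u_p = 2*exp(4*x)/73.
General solution: u = 2*exp(4*x)/73 + C1*cos(3*x)*exp(-4*x) + C2*exp(-4*x)*sin(3*x).
Apply the initial conditions: u(0) = 2/73 + C1 = -1 and u'(0) = 8/73 - 4*C1 + 3*C2 = 3. Solving gives C1 = -75/73, C2 = -89/219.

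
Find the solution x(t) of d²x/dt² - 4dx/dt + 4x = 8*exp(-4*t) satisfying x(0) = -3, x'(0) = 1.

x = -29*exp(2*t)/9 + 2*exp(-4*t)/9 + 25*t*exp(2*t)/3

Characteristic equation r² - 4r + 4 = 0 has discriminant (-4)² - 4·(4) = 0, so r = 2 is a repeated root.
Hence x_h = (C1 + C2*t)*exp(2*t).
Try x_p = A*exp(-4*t). Substituting into the equation and dividing by exp(-4*t) gives A = 2/9, so x_p = 2*exp(-4*t)/9.
General solution: x = 2*exp(-4*t)/9 + C1*exp(2*t) + C2*t*exp(2*t).
Apply the initial conditions: x(0) = 2/9 + C1 = -3 and x'(0) = -8/9 + C2 + 2*C1 = 1. Solving gives C1 = -29/9, C2 = 25/3.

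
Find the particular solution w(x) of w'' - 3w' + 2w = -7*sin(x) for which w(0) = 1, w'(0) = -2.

w = -22*exp(2*x)/5 - 21*cos(x)/10 - 7*sin(x)/10 + 15*exp(x)/2

Characteristic equation r² - 3r + 2 = 0 factors as (r - 2)(r - 1) = 0, so r = 2, 1.
Hence w_h = C1*exp(2*x) + C2*exp(x).
Try w_p = A*cos(x) + B*sin(x). Substituting and equating the coefficients of cos(x) and sin(x) gives A = -21/10, B = -7/10, so w_p = -21*cos(x)/10 - 7*sin(x)/10.
General solution: w = -21*cos(x)/10 - 7*sin(x)/10 + C1*exp(2*x) + C2*exp(x).
Apply the initial conditions: w(0) = -21/10 + C1 + C2 = 1 and w'(0) = -7/10 + C2 + 2*C1 = -2. Solving gives C1 = -22/5, C2 = 15/2.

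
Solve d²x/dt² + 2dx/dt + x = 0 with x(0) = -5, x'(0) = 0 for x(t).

x = -5*exp(-t) - 5*t*exp(-t)

Characteristic equation r² + 2r + 1 = 0 has discriminant (2)² - 4·(1) = 0, so r = -1 is a repeated root.
Hence x_h = (C1 + C2*t)*exp(-t).
Apply the initial conditions: x(0) = C1 = -5 and x'(0) = C2 - C1 = 0. Solving gives C1 = -5, C2 = -5.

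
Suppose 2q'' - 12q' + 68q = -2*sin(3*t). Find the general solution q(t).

q = -25*sin(3*t)/949 - 18*cos(3*t)/949 + C1*cos(5*t)*exp(3*t) + C2*exp(3*t)*sin(5*t)

Divide through by 2: q'' - 6q' + 34q = -sin(3*t).
Characteristic equation r² - 6r + 34 = 0 has discriminant (-6)² - 4·(34) = -100 < 0, so r = 3 ± 5i.
Hence q_h = C1*cos(5*t)*exp(3*t) + C2*exp(3*t)*sin(5*t).
Try q_p = A*cos(3*t) + B*sin(3*t). Substituting and equating the coefficients of cos(3t) and sin(3t) gives A = -18/949, B = -25/949, so q_p = -25*sin(3*t)/949 - 18*cos(3*t)/949.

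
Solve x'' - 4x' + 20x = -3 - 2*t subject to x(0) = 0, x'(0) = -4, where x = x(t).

Characteristic equation r² - 4r + 20 = 0 has discriminant (-4)² - 4·(20) = -64 < 0, so r = 2 ± 4i.
Hence x_h = C1*cos(4*t)*exp(2*t) + C2*exp(2*t)*sin(4*t).
For the particular solution try x_p = A0 + A1*t. Substituting and matching coefficients of each power of t gives A0 = -17/100, A1 = -1/10, so x_p = -17/100 - t/10.
General solution: x = -17/100 - t/10 + C1*cos(4*t)*exp(2*t) + C2*exp(2*t)*sin(4*t).
Apply the initial conditions: x(0) = -17/100 + C1 = 0 and x'(0) = -1/10 + 2*C1 + 4*C2 = -4. Solving gives C1 = 17/100, C2 = -53/50.

x = -17/100 - t/10 - 53*exp(2*t)*sin(4*t)/50 + 17*cos(4*t)*exp(2*t)/100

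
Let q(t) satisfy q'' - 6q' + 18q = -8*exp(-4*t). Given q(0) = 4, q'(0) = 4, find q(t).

Characteristic equation r² - 6r + 18 = 0 has discriminant (-6)² - 4·(18) = -36 < 0, so r = 3 ± 3i.
Hence q_h = C1*cos(3*t)*exp(3*t) + C2*exp(3*t)*sin(3*t).
Try q_p = A*exp(-4*t). Substituting into the equation and dividing by exp(-4*t) gives A = -4/29, so q_p = -4*exp(-4*t)/29.
General solution: q = -4*exp(-4*t)/29 + C1*cos(3*t)*exp(3*t) + C2*exp(3*t)*sin(3*t).
Apply the initial conditions: q(0) = -4/29 + C1 = 4 and q'(0) = 16/29 + 3*C1 + 3*C2 = 4. Solving gives C1 = 120/29, C2 = -260/87.

q = -4*exp(-4*t)/29 - 260*exp(3*t)*sin(3*t)/87 + 120*cos(3*t)*exp(3*t)/29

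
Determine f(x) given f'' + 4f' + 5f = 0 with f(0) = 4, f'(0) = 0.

Characteristic equation r² + 4r + 5 = 0 has discriminant (4)² - 4·(5) = -4 < 0, so r = -2 ± i.
Hence f_h = C1*cos(x)*exp(-2*x) + C2*exp(-2*x)*sin(x).
Apply the initial conditions: f(0) = C1 = 4 and f'(0) = C2 - 2*C1 = 0. Solving gives C1 = 4, C2 = 8.

f = 4*cos(x)*exp(-2*x) + 8*exp(-2*x)*sin(x)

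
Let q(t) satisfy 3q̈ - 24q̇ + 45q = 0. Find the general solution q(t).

q = C1*exp(5*t) + C2*exp(3*t)

Divide through by 3: q'' - 8q' + 15q = 0.
Characteristic equation r² - 8r + 15 = 0 factors as (r - 5)(r - 3) = 0, so r = 5, 3.
Hence q_h = C1*exp(5*t) + C2*exp(3*t).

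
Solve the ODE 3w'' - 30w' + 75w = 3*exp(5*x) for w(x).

Divide through by 3: w'' - 10w' + 25w = exp(5*x).
Characteristic equation r² - 10r + 25 = 0 has discriminant (-10)² - 4·(25) = 0, so r = 5 is a repeated root.
Hence w_h = (C1 + C2*x)*exp(5*x).
Since exp(5*x) solves the homogeneous equation (r = 5 is a root of multiplicity 2), multiply the trial by x^2. Try w_p = A*x^2*exp(5*x). Substituting into the equation and dividing by exp(5*x) gives A = 1/2, so w_p = x^2*exp(5*x)/2.

w = C1*exp(5*x) + x**2*exp(5*x)/2 + C2*x*exp(5*x)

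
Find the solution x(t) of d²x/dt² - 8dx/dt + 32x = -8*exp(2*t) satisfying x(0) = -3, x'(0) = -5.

Characteristic equation r² - 8r + 32 = 0 has discriminant (-8)² - 4·(32) = -64 < 0, so r = 4 ± 4i.
Hence x_h = C1*cos(4*t)*exp(4*t) + C2*exp(4*t)*sin(4*t).
Try x_p = A*exp(2*t). Substituting into the equation and dividing by exp(2*t) gives A = -2/5, so x_p = -2*exp(2*t)/5.
General solution: x = -2*exp(2*t)/5 + C1*cos(4*t)*exp(4*t) + C2*exp(4*t)*sin(4*t).
Apply the initial conditions: x(0) = -2/5 + C1 = -3 and x'(0) = -4/5 + 4*C1 + 4*C2 = -5. Solving gives C1 = -13/5, C2 = 31/20.

x = -2*exp(2*t)/5 - 13*cos(4*t)*exp(4*t)/5 + 31*exp(4*t)*sin(4*t)/20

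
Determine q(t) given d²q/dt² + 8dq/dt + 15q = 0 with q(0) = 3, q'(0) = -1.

Characteristic equation r² + 8r + 15 = 0 factors as (r + 3)(r + 5) = 0, so r = -3, -5.
Hence q_h = C1*exp(-3*t) + C2*exp(-5*t).
Apply the initial conditions: q(0) = C1 + C2 = 3 and q'(0) = -5*C2 - 3*C1 = -1. Solving gives C1 = 7, C2 = -4.

q = -4*exp(-5*t) + 7*exp(-3*t)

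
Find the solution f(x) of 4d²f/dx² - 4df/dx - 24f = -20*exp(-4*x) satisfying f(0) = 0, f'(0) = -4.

Divide through by 4: f'' - f' - 6f = -5*exp(-4*x).
Characteristic equation r² - r - 6 = 0 factors as (r - 3)(r + 2) = 0, so r = 3, -2.
Hence f_h = C1*exp(3*x) + C2*exp(-2*x).
Try f_p = A*exp(-4*x). Substituting into the equation and dividing by exp(-4*x) gives A = -5/14, so f_p = -5*exp(-4*x)/14.
General solution: f = -5*exp(-4*x)/14 + C1*exp(3*x) + C2*exp(-2*x).
Apply the initial conditions: f(0) = -5/14 + C1 + C2 = 0 and f'(0) = 10/7 - 2*C2 + 3*C1 = -4. Solving gives C1 = -33/35, C2 = 13/10.

f = -33*exp(3*x)/35 - 5*exp(-4*x)/14 + 13*exp(-2*x)/10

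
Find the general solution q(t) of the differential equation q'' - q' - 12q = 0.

q = C1*exp(4*t) + C2*exp(-3*t)

Characteristic equation r² - r - 12 = 0 factors as (r - 4)(r + 3) = 0, so r = 4, -3.
Hence q_h = C1*exp(4*t) + C2*exp(-3*t).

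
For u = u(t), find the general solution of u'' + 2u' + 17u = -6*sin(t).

Characteristic equation r² + 2r + 17 = 0 has discriminant (2)² - 4·(17) = -64 < 0, so r = -1 ± 4i.
Hence u_h = C1*cos(4*t)*exp(-t) + C2*exp(-t)*sin(4*t).
Try u_p = A*cos(t) + B*sin(t). Substituting and equating the coefficients of cos(t) and sin(t) gives A = 3/65, B = -24/65, so u_p = -24*sin(t)/65 + 3*cos(t)/65.

u = -24*sin(t)/65 + 3*cos(t)/65 + C1*cos(4*t)*exp(-t) + C2*exp(-t)*sin(4*t)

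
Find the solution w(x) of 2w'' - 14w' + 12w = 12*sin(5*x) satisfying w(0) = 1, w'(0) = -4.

w = -57*sin(5*x)/793 - 55*exp(6*x)/61 + 23*exp(x)/13 + 105*cos(5*x)/793

Divide through by 2: w'' - 7w' + 6w = 6*sin(5*x).
Characteristic equation r² - 7r + 6 = 0 factors as (r - 6)(r - 1) = 0, so r = 6, 1.
Hence w_h = C1*exp(6*x) + C2*exp(x).
Try w_p = A*cos(5*x) + B*sin(5*x). Substituting and equating the coefficients of cos(5x) and sin(5x) gives A = 105/793, B = -57/793, so w_p = -57*sin(5*x)/793 + 105*cos(5*x)/793.
General solution: w = -57*sin(5*x)/793 + 105*cos(5*x)/793 + C1*exp(6*x) + C2*exp(x).
Apply the initial conditions: w(0) = 105/793 + C1 + C2 = 1 and w'(0) = -285/793 + C2 + 6*C1 = -4. Solving gives C1 = -55/61, C2 = 23/13.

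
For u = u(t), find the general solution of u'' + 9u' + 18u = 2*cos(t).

u = 9*sin(t)/185 + 17*cos(t)/185 + C1*exp(-3*t) + C2*exp(-6*t)

Characteristic equation r² + 9r + 18 = 0 factors as (r + 3)(r + 6) = 0, so r = -3, -6.
Hence u_h = C1*exp(-3*t) + C2*exp(-6*t).
Try u_p = A*cos(t) + B*sin(t). Substituting and equating the coefficients of cos(t) and sin(t) gives A = 17/185, B = 9/185, so u_p = 9*sin(t)/185 + 17*cos(t)/185.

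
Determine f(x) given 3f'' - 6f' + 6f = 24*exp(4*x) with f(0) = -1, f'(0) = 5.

Divide through by 3: f'' - 2f' + 2f = 8*exp(4*x).
Characteristic equation r² - 2r + 2 = 0 has discriminant (-2)² - 4·(2) = -4 < 0, so r = 1 ± i.
Hence f_h = C1*cos(x)*exp(x) + C2*exp(x)*sin(x).
Try f_p = A*exp(4*x). Substituting into the equation and dividing by exp(4*x) gives A = 4/5, so f_p = 4*exp(4*x)/5.
General solution: f = 4*exp(4*x)/5 + C1*cos(x)*exp(x) + C2*exp(x)*sin(x).
Apply the initial conditions: f(0) = 4/5 + C1 = -1 and f'(0) = 16/5 + C1 + C2 = 5. Solving gives C1 = -9/5, C2 = 18/5.

f = 4*exp(4*x)/5 - 9*cos(x)*exp(x)/5 + 18*exp(x)*sin(x)/5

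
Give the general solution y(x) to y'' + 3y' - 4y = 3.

y = -3/4 + C1*exp(-4*x) + C2*exp(x)

Characteristic equation r² + 3r - 4 = 0 factors as (r + 4)(r - 1) = 0, so r = -4, 1.
Hence y_h = C1*exp(-4*x) + C2*exp(x).
For the particular solution try y_p = A0. Substituting and matching coefficients of each power of x gives A0 = -3/4, so y_p = -3/4.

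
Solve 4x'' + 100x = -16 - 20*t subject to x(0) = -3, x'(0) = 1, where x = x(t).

Divide through by 4: x'' + 25x = -4 - 5*t.
Characteristic equation r² + 25 = 0 has discriminant (0)² - 4·(25) = -100 < 0, so r = ± 5i.
Hence x_h = C1*cos(5*t) + C2*sin(5*t).
For the particular solution try x_p = A0 + A1*t. Substituting and matching coefficients of each power of t gives A0 = -4/25, A1 = -1/5, so x_p = -4/25 - t/5.
General solution: x = -4/25 - t/5 + C1*cos(5*t) + C2*sin(5*t).
Apply the initial conditions: x(0) = -4/25 + C1 = -3 and x'(0) = -1/5 + 5*C2 = 1. Solving gives C1 = -71/25, C2 = 6/25.

x = -4/25 - 71*cos(5*t)/25 - t/5 + 6*sin(5*t)/25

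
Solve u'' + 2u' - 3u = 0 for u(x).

u = C1*exp(-3*x) + C2*exp(x)

Characteristic equation r² + 2r - 3 = 0 factors as (r + 3)(r - 1) = 0, so r = -3, 1.
Hence u_h = C1*exp(-3*x) + C2*exp(x).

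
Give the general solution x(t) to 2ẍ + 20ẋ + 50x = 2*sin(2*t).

Divide through by 2: x'' + 10x' + 25x = sin(2*t).
Characteristic equation r² + 10r + 25 = 0 has discriminant (10)² - 4·(25) = 0, so r = -5 is a repeated root.
Hence x_h = (C1 + C2*t)*exp(-5*t).
Try x_p = A*cos(2*t) + B*sin(2*t). Substituting and equating the coefficients of cos(2t) and sin(2t) gives A = -20/841, B = 21/841, so x_p = -20*cos(2*t)/841 + 21*sin(2*t)/841.

x = -20*cos(2*t)/841 + 21*sin(2*t)/841 + C1*exp(-5*t) + C2*t*exp(-5*t)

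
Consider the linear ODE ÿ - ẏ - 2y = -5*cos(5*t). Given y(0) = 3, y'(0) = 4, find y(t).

Characteristic equation r² - r - 2 = 0 factors as (r - 2)(r + 1) = 0, so r = 2, -1.
Hence y_h = C1*exp(2*t) + C2*exp(-t).
Try y_p = A*cos(5*t) + B*sin(5*t). Substituting and equating the coefficients of cos(5t) and sin(5t) gives A = 135/754, B = 25/754, so y_p = 25*sin(5*t)/754 + 135*cos(5*t)/754.
General solution: y = 25*sin(5*t)/754 + 135*cos(5*t)/754 + C1*exp(2*t) + C2*exp(-t).
Apply the initial conditions: y(0) = 135/754 + C1 + C2 = 3 and y'(0) = 125/754 - C2 + 2*C1 = 4. Solving gives C1 = 193/87, C2 = 47/78.

y = 25*sin(5*t)/754 + 47*exp(-t)/78 + 135*cos(5*t)/754 + 193*exp(2*t)/87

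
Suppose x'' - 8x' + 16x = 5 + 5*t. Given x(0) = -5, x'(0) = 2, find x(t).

Characteristic equation r² - 8r + 16 = 0 has discriminant (-8)² - 4·(16) = 0, so r = 4 is a repeated root.
Hence x_h = (C1 + C2*t)*exp(4*t).
For the particular solution try x_p = A0 + A1*t. Substituting and matching coefficients of each power of t gives A0 = 15/32, A1 = 5/16, so x_p = 15/32 + 5*t/16.
General solution: x = 15/32 + 5*t/16 + C1*exp(4*t) + C2*t*exp(4*t).
Apply the initial conditions: x(0) = 15/32 + C1 = -5 and x'(0) = 5/16 + C2 + 4*C1 = 2. Solving gives C1 = -175/32, C2 = 377/16.

x = 15/32 - 175*exp(4*t)/32 + 5*t/16 + 377*t*exp(4*t)/16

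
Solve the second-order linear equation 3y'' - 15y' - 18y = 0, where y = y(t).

y = C1*exp(-t) + C2*exp(6*t)

Divide through by 3: y'' - 5y' - 6y = 0.
Characteristic equation r² - 5r - 6 = 0 factors as (r + 1)(r - 6) = 0, so r = -1, 6.
Hence y_h = C1*exp(-t) + C2*exp(6*t).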